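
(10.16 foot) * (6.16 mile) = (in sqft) 3.305e+05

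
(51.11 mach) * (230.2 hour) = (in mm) 1.442e+13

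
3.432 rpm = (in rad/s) 0.3594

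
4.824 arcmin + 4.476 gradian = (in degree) 4.109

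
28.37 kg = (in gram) 2.837e+04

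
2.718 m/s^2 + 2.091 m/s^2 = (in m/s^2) 4.809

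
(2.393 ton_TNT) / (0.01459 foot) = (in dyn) 2.251e+17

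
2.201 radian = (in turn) 0.3503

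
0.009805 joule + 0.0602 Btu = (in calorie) 15.18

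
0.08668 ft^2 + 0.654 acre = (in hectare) 0.2647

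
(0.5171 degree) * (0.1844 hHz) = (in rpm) 1.589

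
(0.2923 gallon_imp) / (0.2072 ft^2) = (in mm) 69.03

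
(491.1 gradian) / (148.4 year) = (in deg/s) 9.444e-08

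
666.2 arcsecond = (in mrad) 3.23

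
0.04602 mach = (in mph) 35.05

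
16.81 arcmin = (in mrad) 4.89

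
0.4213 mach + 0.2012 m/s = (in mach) 0.4219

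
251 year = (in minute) 1.319e+08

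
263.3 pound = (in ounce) 4213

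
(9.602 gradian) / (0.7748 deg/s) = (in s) 11.15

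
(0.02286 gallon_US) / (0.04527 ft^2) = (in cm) 2.058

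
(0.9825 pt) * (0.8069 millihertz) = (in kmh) 1.007e-06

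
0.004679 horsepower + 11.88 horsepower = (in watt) 8862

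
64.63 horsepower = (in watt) 4.819e+04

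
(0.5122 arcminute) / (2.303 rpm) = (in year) 1.959e-11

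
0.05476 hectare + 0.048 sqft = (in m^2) 547.6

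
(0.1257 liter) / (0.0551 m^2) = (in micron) 2281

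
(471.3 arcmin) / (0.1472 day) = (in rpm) 0.0001029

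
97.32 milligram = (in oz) 0.003433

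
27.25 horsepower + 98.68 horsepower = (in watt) 9.391e+04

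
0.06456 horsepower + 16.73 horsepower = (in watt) 1.252e+04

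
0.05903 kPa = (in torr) 0.4428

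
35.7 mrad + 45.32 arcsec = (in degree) 2.058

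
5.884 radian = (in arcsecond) 1.214e+06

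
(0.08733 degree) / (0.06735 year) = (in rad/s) 7.176e-10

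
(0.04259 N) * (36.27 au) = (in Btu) 2.19e+08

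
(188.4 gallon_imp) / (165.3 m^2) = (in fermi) 5.181e+12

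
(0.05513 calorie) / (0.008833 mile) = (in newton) 0.01623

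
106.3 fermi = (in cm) 1.063e-11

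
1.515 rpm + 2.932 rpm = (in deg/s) 26.68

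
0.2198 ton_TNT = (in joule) 9.196e+08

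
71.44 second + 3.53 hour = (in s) 1.278e+04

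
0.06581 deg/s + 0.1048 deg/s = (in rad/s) 0.002978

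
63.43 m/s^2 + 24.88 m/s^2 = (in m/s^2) 88.31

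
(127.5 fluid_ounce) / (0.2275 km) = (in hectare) 1.657e-09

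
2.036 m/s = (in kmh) 7.33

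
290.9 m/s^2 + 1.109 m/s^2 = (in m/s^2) 292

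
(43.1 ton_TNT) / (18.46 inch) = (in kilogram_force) 3.922e+10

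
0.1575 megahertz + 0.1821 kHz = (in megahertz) 0.1577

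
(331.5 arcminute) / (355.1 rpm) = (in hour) 7.203e-07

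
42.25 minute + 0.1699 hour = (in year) 9.978e-05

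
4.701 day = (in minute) 6769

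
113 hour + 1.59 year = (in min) 8.425e+05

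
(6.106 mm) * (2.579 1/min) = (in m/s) 0.0002625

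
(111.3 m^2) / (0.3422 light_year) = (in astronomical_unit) 2.298e-25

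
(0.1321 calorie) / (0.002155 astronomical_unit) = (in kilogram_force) 1.748e-10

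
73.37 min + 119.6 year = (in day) 4.365e+04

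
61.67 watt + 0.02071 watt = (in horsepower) 0.08273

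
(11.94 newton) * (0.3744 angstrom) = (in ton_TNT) 1.068e-19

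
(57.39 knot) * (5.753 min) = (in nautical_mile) 5.503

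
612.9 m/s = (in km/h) 2206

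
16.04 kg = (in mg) 1.604e+07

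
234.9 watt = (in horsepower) 0.315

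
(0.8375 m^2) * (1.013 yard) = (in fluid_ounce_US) 2.623e+04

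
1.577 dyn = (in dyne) 1.577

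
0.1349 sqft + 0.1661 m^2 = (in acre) 4.414e-05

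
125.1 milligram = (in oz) 0.004413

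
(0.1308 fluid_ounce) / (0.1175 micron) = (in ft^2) 354.4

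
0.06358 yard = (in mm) 58.14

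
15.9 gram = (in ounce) 0.5609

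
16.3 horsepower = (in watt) 1.215e+04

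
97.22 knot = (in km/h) 180.1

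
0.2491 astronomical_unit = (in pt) 1.056e+14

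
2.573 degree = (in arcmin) 154.4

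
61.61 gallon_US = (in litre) 233.2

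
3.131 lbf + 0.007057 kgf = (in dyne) 1.4e+06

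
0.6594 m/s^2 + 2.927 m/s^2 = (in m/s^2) 3.586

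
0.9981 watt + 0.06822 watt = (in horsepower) 0.00143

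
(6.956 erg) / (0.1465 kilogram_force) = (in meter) 4.842e-07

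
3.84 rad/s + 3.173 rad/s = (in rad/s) 7.013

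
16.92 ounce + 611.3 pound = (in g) 2.778e+05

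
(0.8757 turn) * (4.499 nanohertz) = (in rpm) 2.364e-07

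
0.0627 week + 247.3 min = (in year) 0.001673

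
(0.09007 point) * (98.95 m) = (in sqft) 0.03384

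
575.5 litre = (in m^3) 0.5755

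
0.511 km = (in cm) 5.11e+04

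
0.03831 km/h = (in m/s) 0.01064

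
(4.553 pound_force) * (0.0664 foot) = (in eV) 2.558e+18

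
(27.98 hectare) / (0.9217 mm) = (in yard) 3.32e+08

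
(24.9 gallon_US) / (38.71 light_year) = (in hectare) 2.574e-23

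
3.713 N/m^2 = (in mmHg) 0.02785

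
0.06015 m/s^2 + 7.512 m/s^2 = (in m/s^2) 7.572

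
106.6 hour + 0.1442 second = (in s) 3.838e+05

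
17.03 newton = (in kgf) 1.737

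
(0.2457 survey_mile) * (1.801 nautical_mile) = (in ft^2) 1.42e+07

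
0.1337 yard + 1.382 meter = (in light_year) 1.59e-16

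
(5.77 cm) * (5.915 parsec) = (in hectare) 1.053e+12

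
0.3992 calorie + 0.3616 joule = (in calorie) 0.4856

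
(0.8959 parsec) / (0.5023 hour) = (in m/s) 1.529e+13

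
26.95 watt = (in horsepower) 0.03614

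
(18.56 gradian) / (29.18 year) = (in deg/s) 1.815e-08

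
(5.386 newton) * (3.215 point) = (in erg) 6.109e+04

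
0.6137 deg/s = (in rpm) 0.1023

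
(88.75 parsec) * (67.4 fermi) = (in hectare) 18.46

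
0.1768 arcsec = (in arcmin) 0.002947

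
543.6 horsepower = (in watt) 4.054e+05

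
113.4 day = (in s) 9.798e+06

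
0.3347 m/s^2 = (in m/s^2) 0.3347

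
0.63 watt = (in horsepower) 0.0008448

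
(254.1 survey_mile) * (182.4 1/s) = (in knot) 1.45e+08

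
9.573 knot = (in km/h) 17.73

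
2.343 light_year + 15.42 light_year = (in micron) 1.681e+23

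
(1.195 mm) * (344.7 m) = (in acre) 0.0001018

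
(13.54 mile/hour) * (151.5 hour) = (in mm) 3.301e+09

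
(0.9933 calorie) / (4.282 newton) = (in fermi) 9.706e+14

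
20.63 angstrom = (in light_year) 2.181e-25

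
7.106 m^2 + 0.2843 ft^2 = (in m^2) 7.132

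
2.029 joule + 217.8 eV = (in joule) 2.029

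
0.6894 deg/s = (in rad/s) 0.01203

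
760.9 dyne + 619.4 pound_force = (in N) 2755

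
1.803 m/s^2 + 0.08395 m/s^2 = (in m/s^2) 1.887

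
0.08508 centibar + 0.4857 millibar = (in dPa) 1336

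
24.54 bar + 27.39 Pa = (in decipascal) 2.454e+07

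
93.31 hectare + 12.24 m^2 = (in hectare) 93.31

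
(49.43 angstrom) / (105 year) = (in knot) 2.902e-18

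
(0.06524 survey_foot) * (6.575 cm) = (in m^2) 0.001307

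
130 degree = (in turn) 0.3611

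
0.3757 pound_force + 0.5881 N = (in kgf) 0.2304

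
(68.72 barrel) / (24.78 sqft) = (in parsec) 1.538e-16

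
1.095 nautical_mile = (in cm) 2.028e+05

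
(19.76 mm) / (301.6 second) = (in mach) 1.924e-07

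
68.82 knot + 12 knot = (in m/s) 41.58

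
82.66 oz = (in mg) 2.343e+06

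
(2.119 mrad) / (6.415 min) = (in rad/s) 5.505e-06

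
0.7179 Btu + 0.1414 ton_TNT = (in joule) 5.916e+08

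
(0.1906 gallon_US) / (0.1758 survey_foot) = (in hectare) 1.346e-06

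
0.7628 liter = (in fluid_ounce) 25.79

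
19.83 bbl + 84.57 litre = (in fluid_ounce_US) 1.095e+05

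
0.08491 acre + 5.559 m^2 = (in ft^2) 3759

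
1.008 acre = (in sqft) 4.391e+04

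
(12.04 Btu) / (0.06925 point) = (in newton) 5.2e+08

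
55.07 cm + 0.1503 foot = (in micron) 5.965e+05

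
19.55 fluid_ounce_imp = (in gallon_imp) 0.1222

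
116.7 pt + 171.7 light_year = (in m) 1.624e+18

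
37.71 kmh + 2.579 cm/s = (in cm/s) 1050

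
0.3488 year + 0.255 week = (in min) 1.859e+05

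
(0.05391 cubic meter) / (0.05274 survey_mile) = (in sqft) 0.006837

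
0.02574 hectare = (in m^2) 257.4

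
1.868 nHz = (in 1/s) 1.868e-09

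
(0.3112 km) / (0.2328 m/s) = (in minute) 22.28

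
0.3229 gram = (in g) 0.3229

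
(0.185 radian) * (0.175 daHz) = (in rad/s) 0.3237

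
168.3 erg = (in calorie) 4.022e-06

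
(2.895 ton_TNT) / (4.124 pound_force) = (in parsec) 2.14e-08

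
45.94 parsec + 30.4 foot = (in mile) 8.808e+14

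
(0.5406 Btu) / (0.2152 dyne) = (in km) 2.65e+05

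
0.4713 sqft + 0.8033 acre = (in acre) 0.8033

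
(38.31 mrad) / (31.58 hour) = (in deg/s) 1.931e-05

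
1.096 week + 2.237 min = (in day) 7.674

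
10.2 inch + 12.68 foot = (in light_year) 4.359e-16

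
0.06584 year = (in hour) 576.8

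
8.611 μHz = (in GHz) 8.611e-15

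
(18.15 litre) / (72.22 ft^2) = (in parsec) 8.767e-20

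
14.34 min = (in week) 0.001423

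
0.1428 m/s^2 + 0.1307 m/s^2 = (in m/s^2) 0.2735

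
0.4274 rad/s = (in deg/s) 24.49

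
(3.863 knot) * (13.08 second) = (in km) 0.02599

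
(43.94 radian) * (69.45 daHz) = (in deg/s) 1.748e+06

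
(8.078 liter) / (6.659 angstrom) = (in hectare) 1213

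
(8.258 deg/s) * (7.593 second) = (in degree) 62.7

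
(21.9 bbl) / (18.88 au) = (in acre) 3.046e-16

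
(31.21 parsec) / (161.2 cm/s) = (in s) 5.974e+17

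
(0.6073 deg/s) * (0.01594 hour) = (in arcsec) 1.255e+05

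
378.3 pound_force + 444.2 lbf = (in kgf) 373.1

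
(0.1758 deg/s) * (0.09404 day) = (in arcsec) 5.142e+06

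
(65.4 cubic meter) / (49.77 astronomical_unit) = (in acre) 2.171e-15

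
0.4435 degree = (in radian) 0.007741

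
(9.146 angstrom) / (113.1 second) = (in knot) 1.572e-11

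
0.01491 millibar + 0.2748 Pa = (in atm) 1.743e-05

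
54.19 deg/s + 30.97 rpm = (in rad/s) 4.189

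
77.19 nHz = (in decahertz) 7.719e-09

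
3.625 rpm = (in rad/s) 0.3796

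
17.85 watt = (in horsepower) 0.02394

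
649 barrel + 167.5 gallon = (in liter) 1.038e+05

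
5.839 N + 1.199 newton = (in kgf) 0.7177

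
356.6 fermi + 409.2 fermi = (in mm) 7.658e-10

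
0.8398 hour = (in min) 50.39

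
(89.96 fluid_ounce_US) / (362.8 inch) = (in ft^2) 0.003108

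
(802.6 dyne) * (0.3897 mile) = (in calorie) 1.203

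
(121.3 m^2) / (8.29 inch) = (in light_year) 6.089e-14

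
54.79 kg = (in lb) 120.8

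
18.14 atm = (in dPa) 1.838e+07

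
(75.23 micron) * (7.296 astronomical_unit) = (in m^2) 8.211e+07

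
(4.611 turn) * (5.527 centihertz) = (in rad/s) 1.601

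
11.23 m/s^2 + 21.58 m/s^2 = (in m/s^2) 32.81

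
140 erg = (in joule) 1.4e-05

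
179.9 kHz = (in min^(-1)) 1.079e+07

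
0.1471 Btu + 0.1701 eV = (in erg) 1.552e+09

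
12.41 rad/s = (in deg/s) 711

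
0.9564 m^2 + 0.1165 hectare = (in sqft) 1.255e+04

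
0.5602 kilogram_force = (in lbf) 1.235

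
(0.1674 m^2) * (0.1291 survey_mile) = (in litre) 3.478e+04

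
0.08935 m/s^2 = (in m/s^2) 0.08935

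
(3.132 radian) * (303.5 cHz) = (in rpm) 90.77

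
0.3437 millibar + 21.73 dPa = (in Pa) 36.54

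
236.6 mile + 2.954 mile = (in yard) 4.216e+05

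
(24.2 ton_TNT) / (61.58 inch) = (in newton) 6.473e+10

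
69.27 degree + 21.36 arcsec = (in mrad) 1209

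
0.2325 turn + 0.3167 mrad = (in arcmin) 5023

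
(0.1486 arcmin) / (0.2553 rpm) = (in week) 2.673e-09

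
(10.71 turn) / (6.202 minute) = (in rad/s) 0.1808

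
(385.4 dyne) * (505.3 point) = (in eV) 4.288e+15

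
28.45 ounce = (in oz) 28.45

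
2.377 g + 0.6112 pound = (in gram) 279.6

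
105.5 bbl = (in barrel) 105.5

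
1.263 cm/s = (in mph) 0.02825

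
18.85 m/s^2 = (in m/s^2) 18.85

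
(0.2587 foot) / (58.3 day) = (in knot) 3.043e-08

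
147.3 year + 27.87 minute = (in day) 5.376e+04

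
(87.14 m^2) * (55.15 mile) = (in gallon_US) 2.043e+09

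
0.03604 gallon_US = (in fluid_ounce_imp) 4.802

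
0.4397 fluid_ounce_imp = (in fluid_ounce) 0.4224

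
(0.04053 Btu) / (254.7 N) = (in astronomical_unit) 1.122e-12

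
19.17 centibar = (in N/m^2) 1.917e+04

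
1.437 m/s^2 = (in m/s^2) 1.437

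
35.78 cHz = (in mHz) 357.8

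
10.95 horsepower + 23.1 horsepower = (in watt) 2.539e+04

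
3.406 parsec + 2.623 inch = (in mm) 1.051e+20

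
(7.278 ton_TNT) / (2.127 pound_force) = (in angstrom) 3.218e+19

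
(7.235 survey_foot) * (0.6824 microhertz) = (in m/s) 1.505e-06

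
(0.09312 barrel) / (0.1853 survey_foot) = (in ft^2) 2.822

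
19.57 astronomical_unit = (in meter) 2.928e+12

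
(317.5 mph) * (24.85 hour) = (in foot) 4.166e+07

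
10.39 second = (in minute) 0.1732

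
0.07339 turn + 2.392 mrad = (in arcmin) 1593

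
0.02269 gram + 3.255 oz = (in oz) 3.256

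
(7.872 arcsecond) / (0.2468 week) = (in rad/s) 2.557e-10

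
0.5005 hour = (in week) 0.002979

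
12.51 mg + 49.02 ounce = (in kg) 1.39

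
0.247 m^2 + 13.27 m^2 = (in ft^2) 145.5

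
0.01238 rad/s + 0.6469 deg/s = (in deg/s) 1.356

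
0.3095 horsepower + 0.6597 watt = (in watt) 231.5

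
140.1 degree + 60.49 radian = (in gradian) 4007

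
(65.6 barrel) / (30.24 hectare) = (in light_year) 3.646e-21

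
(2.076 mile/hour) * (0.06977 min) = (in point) 1.101e+04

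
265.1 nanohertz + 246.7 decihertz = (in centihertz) 2467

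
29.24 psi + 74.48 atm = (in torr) 5.812e+04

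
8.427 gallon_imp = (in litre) 38.31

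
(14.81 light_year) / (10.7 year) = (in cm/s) 4.152e+10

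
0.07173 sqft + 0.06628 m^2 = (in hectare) 7.294e-06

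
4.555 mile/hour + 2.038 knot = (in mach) 0.009059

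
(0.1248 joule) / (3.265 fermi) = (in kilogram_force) 3.898e+12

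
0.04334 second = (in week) 7.166e-08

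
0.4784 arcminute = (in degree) 0.007973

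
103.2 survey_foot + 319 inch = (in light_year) 4.181e-15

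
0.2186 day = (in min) 314.8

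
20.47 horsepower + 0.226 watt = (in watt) 1.526e+04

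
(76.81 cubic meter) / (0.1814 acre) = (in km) 0.0001046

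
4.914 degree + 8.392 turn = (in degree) 3026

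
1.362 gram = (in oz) 0.04804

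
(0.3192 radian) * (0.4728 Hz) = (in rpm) 1.441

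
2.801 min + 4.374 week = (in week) 4.374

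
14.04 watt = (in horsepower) 0.01883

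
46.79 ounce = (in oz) 46.79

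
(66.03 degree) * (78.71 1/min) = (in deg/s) 86.62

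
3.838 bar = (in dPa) 3.838e+06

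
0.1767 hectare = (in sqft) 1.902e+04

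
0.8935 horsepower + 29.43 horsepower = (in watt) 2.261e+04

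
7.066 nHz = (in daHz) 7.066e-10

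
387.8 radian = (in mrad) 3.878e+05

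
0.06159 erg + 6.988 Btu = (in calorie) 1762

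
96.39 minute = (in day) 0.06694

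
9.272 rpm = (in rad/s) 0.971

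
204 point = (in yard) 0.0787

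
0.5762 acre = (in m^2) 2332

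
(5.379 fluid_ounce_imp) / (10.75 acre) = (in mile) 2.183e-12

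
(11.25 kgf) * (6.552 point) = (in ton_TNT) 6.095e-11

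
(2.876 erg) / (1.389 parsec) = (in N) 6.71e-24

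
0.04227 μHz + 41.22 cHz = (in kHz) 0.0004122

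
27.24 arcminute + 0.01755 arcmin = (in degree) 0.4543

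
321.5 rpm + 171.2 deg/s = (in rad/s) 36.66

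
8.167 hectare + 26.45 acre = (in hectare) 18.87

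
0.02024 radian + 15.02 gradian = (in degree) 14.68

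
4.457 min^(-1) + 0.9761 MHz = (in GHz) 0.0009761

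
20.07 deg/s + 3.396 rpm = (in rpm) 6.741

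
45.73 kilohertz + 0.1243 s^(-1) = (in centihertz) 4.573e+06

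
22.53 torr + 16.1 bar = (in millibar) 1.613e+04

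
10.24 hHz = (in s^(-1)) 1024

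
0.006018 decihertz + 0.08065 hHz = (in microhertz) 8.066e+06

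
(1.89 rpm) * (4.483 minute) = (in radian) 53.24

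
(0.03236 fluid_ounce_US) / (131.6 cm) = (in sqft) 7.828e-06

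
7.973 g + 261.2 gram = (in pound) 0.5934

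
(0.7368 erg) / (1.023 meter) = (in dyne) 0.007202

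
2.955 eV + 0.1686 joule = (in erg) 1.686e+06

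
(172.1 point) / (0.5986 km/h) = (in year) 1.158e-08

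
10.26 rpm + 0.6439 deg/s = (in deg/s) 62.2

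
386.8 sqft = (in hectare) 0.003593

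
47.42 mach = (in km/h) 5.813e+04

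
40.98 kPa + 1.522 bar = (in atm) 1.907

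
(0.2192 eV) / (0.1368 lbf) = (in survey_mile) 3.586e-23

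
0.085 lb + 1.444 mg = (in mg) 3.856e+04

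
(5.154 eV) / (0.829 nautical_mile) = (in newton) 5.378e-22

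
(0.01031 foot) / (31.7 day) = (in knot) 2.23e-09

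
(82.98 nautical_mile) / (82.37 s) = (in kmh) 6717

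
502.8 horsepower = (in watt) 3.749e+05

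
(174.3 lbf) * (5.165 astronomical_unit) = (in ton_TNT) 1.432e+05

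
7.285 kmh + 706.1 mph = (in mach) 0.933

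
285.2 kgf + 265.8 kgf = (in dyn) 5.403e+08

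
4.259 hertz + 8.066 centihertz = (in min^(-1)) 260.4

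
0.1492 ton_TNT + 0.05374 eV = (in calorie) 1.492e+08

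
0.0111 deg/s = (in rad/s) 0.0001937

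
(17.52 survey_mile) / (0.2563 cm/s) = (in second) 1.1e+07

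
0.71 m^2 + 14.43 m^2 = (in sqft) 163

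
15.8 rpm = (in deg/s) 94.8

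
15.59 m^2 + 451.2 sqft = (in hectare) 0.005751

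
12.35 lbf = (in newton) 54.94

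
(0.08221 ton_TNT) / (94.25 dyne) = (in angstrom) 3.65e+21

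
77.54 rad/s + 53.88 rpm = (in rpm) 794.3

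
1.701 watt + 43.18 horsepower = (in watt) 3.22e+04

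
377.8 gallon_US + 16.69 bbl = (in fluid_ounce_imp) 1.437e+05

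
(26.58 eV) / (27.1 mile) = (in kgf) 9.957e-24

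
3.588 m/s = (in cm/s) 358.8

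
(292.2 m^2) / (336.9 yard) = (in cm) 94.85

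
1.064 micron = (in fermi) 1.064e+09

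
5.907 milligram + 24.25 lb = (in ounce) 388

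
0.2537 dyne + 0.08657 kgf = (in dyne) 8.49e+04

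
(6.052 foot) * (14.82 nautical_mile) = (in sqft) 5.45e+05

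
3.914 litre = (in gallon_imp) 0.861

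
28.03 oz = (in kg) 0.7946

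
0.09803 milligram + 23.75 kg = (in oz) 837.8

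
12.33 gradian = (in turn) 0.03083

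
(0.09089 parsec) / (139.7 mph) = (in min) 7.485e+11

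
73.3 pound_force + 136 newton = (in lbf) 103.9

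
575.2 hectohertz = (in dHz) 5.752e+05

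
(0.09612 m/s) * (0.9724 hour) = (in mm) 3.365e+05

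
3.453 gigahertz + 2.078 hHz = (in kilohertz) 3.453e+06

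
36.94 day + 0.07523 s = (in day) 36.94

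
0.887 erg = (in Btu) 8.407e-11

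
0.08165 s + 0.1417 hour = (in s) 510.2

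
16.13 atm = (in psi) 237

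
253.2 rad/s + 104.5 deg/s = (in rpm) 2435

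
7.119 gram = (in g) 7.119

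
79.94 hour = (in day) 3.331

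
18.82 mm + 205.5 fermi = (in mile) 1.169e-05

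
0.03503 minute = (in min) 0.03503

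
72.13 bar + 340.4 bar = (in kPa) 4.125e+04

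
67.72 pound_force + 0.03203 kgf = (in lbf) 67.79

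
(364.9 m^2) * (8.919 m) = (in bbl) 2.047e+04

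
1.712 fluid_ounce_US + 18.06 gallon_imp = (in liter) 82.15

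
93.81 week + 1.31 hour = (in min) 9.457e+05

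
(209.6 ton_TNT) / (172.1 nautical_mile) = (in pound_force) 6.185e+05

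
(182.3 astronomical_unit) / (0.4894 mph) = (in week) 2.061e+08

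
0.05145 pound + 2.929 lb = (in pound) 2.98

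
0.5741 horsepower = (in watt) 428.1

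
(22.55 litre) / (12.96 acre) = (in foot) 1.411e-06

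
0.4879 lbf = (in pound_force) 0.4879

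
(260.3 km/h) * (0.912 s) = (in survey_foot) 216.3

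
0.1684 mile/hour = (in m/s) 0.07528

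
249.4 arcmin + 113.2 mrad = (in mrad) 185.7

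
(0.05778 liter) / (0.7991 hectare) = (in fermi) 7.231e+06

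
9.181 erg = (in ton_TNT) 2.194e-16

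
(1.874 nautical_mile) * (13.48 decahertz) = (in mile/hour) 1.047e+06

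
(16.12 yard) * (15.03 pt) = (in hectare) 7.816e-06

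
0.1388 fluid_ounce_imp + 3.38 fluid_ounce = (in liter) 0.1039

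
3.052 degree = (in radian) 0.05327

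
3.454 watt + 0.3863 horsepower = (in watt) 291.5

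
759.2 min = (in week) 0.07532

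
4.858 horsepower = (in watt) 3623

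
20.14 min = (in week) 0.001998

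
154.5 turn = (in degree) 5.562e+04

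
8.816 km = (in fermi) 8.816e+18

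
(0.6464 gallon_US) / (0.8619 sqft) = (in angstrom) 3.056e+08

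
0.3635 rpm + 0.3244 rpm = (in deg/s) 4.127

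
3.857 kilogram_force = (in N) 37.82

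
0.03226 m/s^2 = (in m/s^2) 0.03226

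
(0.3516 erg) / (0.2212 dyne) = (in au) 1.063e-13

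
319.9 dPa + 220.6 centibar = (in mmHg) 1655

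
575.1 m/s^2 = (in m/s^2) 575.1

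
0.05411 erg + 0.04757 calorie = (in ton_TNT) 4.757e-11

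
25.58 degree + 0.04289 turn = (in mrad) 715.9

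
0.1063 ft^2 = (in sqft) 0.1063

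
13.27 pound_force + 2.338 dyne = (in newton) 59.03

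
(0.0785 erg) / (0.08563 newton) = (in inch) 3.609e-06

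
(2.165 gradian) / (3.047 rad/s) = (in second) 0.01116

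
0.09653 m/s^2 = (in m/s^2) 0.09653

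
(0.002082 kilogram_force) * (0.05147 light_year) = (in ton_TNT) 2376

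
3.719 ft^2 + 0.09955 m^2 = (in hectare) 4.451e-05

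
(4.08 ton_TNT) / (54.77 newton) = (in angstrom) 3.117e+18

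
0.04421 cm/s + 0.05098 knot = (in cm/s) 2.667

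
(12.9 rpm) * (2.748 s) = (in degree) 212.7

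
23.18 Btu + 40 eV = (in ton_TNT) 5.845e-06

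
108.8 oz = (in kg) 3.084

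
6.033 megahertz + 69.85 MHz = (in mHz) 7.588e+10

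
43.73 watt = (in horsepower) 0.05864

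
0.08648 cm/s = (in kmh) 0.003113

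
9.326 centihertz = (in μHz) 9.326e+04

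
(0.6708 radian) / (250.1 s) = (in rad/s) 0.002682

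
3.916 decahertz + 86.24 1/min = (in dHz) 406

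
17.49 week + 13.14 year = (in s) 4.25e+08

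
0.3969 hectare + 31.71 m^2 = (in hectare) 0.4001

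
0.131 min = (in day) 9.097e-05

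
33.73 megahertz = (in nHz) 3.373e+16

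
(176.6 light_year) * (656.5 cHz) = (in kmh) 3.949e+19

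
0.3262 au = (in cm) 4.88e+12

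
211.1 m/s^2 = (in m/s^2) 211.1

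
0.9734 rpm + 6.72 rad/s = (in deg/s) 390.9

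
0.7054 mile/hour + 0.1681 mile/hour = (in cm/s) 39.05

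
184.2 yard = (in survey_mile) 0.1047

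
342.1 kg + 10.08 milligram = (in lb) 754.2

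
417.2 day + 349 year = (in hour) 3.067e+06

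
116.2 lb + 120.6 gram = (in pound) 116.5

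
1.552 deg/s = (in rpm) 0.2587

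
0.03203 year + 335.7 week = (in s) 2.04e+08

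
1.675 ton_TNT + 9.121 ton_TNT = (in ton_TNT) 10.8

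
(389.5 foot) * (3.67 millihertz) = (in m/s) 0.4357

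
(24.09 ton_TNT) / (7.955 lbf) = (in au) 0.01904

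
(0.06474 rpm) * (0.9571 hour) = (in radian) 23.36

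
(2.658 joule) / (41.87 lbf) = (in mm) 14.27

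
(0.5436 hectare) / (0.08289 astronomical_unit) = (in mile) 2.724e-10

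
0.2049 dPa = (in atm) 2.022e-07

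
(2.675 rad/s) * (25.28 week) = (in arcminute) 1.406e+11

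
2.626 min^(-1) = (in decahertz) 0.004377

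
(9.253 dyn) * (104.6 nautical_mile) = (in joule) 17.92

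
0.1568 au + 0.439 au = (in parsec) 2.889e-06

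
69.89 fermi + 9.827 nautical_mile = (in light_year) 1.924e-12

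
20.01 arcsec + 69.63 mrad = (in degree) 3.995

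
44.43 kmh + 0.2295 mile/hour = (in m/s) 12.44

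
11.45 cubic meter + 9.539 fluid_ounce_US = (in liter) 1.145e+04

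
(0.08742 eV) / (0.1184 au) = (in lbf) 1.778e-31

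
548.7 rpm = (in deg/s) 3292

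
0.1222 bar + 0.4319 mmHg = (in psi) 1.781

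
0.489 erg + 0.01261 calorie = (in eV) 3.293e+17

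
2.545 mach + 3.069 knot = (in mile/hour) 1942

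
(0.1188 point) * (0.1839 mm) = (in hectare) 7.707e-13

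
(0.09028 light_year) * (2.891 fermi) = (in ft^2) 26.58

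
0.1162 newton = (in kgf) 0.01185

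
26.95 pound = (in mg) 1.222e+07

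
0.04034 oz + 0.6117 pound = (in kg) 0.2786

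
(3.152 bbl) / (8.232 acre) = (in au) 1.006e-16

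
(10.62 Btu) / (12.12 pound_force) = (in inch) 8182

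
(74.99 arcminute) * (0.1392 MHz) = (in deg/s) 1.74e+05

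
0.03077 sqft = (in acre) 7.064e-07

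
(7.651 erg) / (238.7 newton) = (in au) 2.143e-20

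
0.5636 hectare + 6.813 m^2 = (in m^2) 5643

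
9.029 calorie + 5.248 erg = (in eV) 2.358e+20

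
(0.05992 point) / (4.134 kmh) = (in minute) 3.068e-07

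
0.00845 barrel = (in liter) 1.343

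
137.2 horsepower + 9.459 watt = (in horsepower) 137.2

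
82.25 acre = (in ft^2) 3.583e+06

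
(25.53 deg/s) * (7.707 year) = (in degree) 6.205e+09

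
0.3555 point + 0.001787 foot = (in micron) 670.1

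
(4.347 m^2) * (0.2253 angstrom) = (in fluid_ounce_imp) 3.447e-06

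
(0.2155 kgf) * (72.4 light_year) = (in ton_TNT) 3.46e+08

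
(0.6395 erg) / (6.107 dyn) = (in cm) 0.1047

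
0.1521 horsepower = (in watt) 113.4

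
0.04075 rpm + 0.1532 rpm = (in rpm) 0.1939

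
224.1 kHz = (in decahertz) 2.241e+04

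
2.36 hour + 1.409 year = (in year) 1.409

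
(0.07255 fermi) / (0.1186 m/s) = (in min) 1.02e-17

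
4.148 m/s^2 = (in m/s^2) 4.148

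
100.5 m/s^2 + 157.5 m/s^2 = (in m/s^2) 258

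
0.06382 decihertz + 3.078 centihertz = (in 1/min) 2.23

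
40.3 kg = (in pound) 88.85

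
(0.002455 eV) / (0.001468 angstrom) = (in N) 2.679e-09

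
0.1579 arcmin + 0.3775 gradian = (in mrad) 5.976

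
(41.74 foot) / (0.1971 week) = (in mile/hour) 0.0002387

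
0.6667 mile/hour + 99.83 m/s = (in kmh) 360.5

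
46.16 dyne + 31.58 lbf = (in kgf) 14.32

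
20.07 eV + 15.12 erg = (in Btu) 1.433e-09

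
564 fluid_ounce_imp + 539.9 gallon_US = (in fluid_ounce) 6.965e+04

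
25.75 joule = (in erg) 2.575e+08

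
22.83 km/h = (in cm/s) 634.2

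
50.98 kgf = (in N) 499.9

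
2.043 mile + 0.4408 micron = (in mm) 3.288e+06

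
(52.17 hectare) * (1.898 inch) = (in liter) 2.515e+07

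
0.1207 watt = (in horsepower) 0.0001619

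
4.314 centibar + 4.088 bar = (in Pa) 4.131e+05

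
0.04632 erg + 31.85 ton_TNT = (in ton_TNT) 31.85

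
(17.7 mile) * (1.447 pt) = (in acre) 0.003593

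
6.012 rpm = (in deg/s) 36.07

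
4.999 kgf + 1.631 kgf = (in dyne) 6.502e+06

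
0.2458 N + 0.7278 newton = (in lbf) 0.2189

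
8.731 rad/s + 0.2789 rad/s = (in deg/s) 516.2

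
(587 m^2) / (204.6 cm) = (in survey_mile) 0.1783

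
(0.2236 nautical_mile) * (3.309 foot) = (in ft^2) 4496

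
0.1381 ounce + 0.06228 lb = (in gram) 32.16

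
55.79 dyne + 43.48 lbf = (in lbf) 43.48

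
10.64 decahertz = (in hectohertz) 1.064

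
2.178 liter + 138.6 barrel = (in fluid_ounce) 7.452e+05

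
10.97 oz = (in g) 311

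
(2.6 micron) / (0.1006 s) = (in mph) 5.781e-05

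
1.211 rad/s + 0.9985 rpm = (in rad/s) 1.316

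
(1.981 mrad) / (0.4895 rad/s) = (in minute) 6.745e-05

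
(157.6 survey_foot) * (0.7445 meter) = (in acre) 0.008837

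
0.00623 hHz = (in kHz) 0.000623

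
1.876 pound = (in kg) 0.8509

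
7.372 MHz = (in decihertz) 7.372e+07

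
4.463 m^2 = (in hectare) 0.0004463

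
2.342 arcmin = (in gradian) 0.04337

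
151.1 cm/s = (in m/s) 1.511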